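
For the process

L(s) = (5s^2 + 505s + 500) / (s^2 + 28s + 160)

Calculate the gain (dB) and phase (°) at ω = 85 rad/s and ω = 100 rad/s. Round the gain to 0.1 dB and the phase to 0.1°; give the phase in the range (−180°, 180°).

Substitute s = j85:
Numerator: 5(j85)^2 + 505(j85) + 500 = -35625 + j42925
Denominator: (j85)^2 + 28(j85) + 160 = -7065 + j2380
|N| = √(35625² + 42925²) ≈ 55783, ∠N ≈ 129.69°
|D| = √(7065² + 2380²) ≈ 7455.1, ∠D ≈ 161.38°
|L| = 55783 / 7455.1 ≈ 7.4825
Gain = 20 log₁₀(7.4825) ≈ 17.48 dB
∠L = 129.69° − 161.38° = -31.69°

Substitute s = j100:
Numerator: 5(j100)^2 + 505(j100) + 500 = -49500 + j50500
Denominator: (j100)^2 + 28(j100) + 160 = -9840 + j2800
|N| = √(49500² + 50500²) ≈ 70714, ∠N ≈ 134.43°
|D| = √(9840² + 2800²) ≈ 10231, ∠D ≈ 164.12°
|L| = 70714 / 10231 ≈ 6.9117
Gain = 20 log₁₀(6.9117) ≈ 16.79 dB
∠L = 134.43° − 164.12° = -29.69°

ω = 85: 17.5 dB, -31.7°; ω = 100: 16.8 dB, -29.7°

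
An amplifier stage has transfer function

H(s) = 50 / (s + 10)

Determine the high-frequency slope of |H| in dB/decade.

Each pole contributes −20 dB/decade at high frequency; each zero contributes +20 dB/decade.
Net: 0 zero(s) − 1 pole(s) → -20 dB/decade.

-20 dB/decade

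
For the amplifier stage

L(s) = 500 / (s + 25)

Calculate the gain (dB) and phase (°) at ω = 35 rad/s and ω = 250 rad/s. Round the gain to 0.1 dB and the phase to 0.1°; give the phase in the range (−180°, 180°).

At s = jω = j35:
pole (s+25): 25 + j35 → |·| = √(25²+35²) = √1850 ≈ 43.012, ∠ = arctan(35/25) ≈ 54.46°
|L| = 500 / 43.012 ≈ 11.625
Gain = 20 log₁₀(11.625) ≈ 21.31 dB
∠L = 0.00° − 54.46° = -54.46°

At s = jω = j250:
pole (s+25): 25 + j250 → |·| = √(25²+250²) = √63125 ≈ 251.25, ∠ = arctan(250/25) ≈ 84.29°
|L| = 500 / 251.25 ≈ 1.99
Gain = 20 log₁₀(1.99) ≈ 5.98 dB
∠L = 0.00° − 84.29° = -84.29°

ω = 35: 21.3 dB, -54.5°; ω = 250: 6.0 dB, -84.3°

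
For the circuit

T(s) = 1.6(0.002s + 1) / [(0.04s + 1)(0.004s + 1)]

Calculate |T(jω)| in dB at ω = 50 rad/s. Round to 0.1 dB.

At ω = 50 rad/s:
zero (1 + j50·0.002) = 1 + j0.1 → |·| ≈ 1.005, ∠ ≈ 5.71°
pole (1 + j50·0.04) = 1 + j2 → |·| ≈ 2.2361, ∠ ≈ 63.43°
pole (1 + j50·0.004) = 1 + j0.2 → |·| ≈ 1.0198, ∠ ≈ 11.31°
|T| = 1.6 · 1.005 / (2.2361 · 1.0198) ≈ 0.70515
Gain = 20 log₁₀(0.70515) ≈ -3.03 dB

-3.0 dB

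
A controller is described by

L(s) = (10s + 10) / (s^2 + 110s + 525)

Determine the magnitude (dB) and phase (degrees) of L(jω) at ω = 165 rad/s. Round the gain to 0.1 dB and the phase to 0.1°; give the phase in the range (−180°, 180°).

Substitute s = j165:
Numerator: 10(j165) + 10 = 10 + j1650
Denominator: (j165)^2 + 110(j165) + 525 = -26700 + j18150
|N| = √(10² + 1650²) ≈ 1650, ∠N ≈ 89.65°
|D| = √(26700² + 18150²) ≈ 32285, ∠D ≈ 145.79°
|L| = 1650 / 32285 ≈ 0.051107
Gain = 20 log₁₀(0.051107) ≈ -25.83 dB
∠L = 89.65° − 145.79° = -56.14°

-25.8 dB, -56.1°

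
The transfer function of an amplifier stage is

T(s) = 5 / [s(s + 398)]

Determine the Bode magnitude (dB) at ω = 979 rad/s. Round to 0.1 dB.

At s = jω = j979:
pole (s+398): 398 + j979 → |·| = √(398²+979²) = √1116845 ≈ 1056.8, ∠ = arctan(979/398) ≈ 67.88°
pole at origin: |s| = 979, ∠ = 90.00° (in denominator)
|T| = 5 / 1.0346e+06 ≈ 4.8328e-06
Gain = 20 log₁₀(4.8328e-06) ≈ -106.32 dB

-106.3 dB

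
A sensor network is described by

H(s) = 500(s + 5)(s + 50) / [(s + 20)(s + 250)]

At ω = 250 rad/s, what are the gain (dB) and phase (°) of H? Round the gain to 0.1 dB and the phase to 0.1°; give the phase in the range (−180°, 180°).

51.1 dB, 37.1°

At s = jω = j250:
zero (s+5): 5 + j250 → |·| = √(5²+250²) = √62525 ≈ 250.05, ∠ = arctan(250/5) ≈ 88.85°
zero (s+50): 50 + j250 → |·| = √(50²+250²) = √65000 ≈ 254.95, ∠ = arctan(250/50) ≈ 78.69°
pole (s+20): 20 + j250 → |·| = √(20²+250²) = √62900 ≈ 250.8, ∠ = arctan(250/20) ≈ 85.43°
pole (s+250): 250 + j250 → |·| = √(250²+250²) = √125000 ≈ 353.55, ∠ = arctan(250/250) ≈ 45.00°
|H| = 500 · 63750 / 88670 ≈ 359.48
Gain = 20 log₁₀(359.48) ≈ 51.11 dB
∠H = 167.54° − 130.43° = 37.11°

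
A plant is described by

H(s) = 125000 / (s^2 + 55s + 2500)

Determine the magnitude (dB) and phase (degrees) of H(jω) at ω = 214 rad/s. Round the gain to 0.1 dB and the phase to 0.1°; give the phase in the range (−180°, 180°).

At s = jω = j214:
quadratic: (j214)² + 55·j214 + 2500 = -43296 + j11770 → |·| ≈ 44867, ∠ ≈ 164.79°
|H| = 125000 / 44867 ≈ 2.786
Gain = 20 log₁₀(2.786) ≈ 8.90 dB
∠H = 0.00° − 164.79° = -164.79°

8.9 dB, -164.8°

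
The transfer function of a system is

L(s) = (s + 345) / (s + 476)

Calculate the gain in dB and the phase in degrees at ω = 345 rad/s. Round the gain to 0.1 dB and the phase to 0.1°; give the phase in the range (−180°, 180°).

-1.6 dB, 9.1°

Substitute s = j345:
Numerator: (j345) + 345 = 345 + j345
Denominator: (j345) + 476 = 476 + j345
|N| = √(345² + 345²) ≈ 487.9, ∠N ≈ 45.00°
|D| = √(476² + 345²) ≈ 587.88, ∠D ≈ 35.93°
|L| = 487.9 / 587.88 ≈ 0.82993
Gain = 20 log₁₀(0.82993) ≈ -1.62 dB
∠L = 45.00° − 35.93° = 9.07°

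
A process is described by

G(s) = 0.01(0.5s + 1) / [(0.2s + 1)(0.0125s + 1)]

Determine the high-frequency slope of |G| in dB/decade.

Each pole contributes −20 dB/decade at high frequency; each zero contributes +20 dB/decade.
Net: 1 zero(s) − 2 pole(s) → -20 dB/decade.

-20 dB/decade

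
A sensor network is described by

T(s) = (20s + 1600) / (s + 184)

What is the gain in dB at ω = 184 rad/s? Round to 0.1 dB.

23.8 dB

Substitute s = j184:
Numerator: 20(j184) + 1600 = 1600 + j3680
Denominator: (j184) + 184 = 184 + j184
|N| = √(1600² + 3680²) ≈ 4012.8, ∠N ≈ 66.50°
|D| = √(184² + 184²) ≈ 260.22, ∠D ≈ 45.00°
|T| = 4012.8 / 260.22 ≈ 15.421
Gain = 20 log₁₀(15.421) ≈ 23.76 dB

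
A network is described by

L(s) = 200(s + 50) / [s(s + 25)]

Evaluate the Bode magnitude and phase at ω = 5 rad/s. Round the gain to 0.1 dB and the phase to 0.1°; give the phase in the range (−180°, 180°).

37.9 dB, -95.6°

At s = jω = j5:
zero (s+50): 50 + j5 → |·| = √(50²+5²) = √2525 ≈ 50.249, ∠ = arctan(5/50) ≈ 5.71°
pole (s+25): 25 + j5 → |·| = √(25²+5²) = √650 ≈ 25.495, ∠ = arctan(5/25) ≈ 11.31°
pole at origin: |s| = 5, ∠ = 90.00° (in denominator)
|L| = 200 · 50.249 / 127.48 ≈ 78.834
Gain = 20 log₁₀(78.834) ≈ 37.93 dB
∠L = 5.71° − 101.31° = -95.60°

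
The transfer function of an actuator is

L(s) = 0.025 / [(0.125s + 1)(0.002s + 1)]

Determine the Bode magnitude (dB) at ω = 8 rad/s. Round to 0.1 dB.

-35.1 dB

At ω = 8 rad/s:
pole (1 + j8·0.125) = 1 + j1 → |·| ≈ 1.4142, ∠ ≈ 45.00°
pole (1 + j8·0.002) = 1 + j0.016 → |·| ≈ 1.0001, ∠ ≈ 0.92°
|L| = 0.025 · 1 / (1.4142 · 1.0001) ≈ 0.017676
Gain = 20 log₁₀(0.017676) ≈ -35.05 dB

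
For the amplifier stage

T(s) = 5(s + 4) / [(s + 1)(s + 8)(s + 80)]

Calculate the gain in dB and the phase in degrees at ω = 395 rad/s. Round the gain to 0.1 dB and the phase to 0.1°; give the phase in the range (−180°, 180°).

At s = jω = j395:
zero (s+4): 4 + j395 → |·| = √(4²+395²) = √156041 ≈ 395.02, ∠ = arctan(395/4) ≈ 89.42°
pole (s+1): 1 + j395 → |·| = √(1²+395²) = √156026 ≈ 395, ∠ = arctan(395/1) ≈ 89.85°
pole (s+8): 8 + j395 → |·| = √(8²+395²) = √156089 ≈ 395.08, ∠ = arctan(395/8) ≈ 88.84°
pole (s+80): 80 + j395 → |·| = √(80²+395²) = √162425 ≈ 403.02, ∠ = arctan(395/80) ≈ 78.55°
|T| = 5 · 395.02 / 6.2894e+07 ≈ 3.1404e-05
Gain = 20 log₁₀(3.1404e-05) ≈ -90.06 dB
∠T = 89.42° − 257.24° = -167.82°

-90.1 dB, -167.8°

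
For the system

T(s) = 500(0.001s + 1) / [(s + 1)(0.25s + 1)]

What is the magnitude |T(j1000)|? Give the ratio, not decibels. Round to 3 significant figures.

0.00283

At ω = 1000 rad/s:
zero (1 + j1000·0.001) = 1 + j1 → |·| ≈ 1.4142, ∠ ≈ 45.00°
pole (1 + j1000·1) = 1 + j1000 → |·| ≈ 1000, ∠ ≈ 89.94°
pole (1 + j1000·0.25) = 1 + j250 → |·| ≈ 250, ∠ ≈ 89.77°
|T| = 500 · 1.4142 / (1000 · 250) ≈ 0.0028284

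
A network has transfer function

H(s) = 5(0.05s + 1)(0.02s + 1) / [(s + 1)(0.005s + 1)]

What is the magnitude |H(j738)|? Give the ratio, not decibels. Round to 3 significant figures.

0.968

At ω = 738 rad/s:
zero (1 + j738·0.05) = 1 + j36.9 → |·| ≈ 36.914, ∠ ≈ 88.45°
zero (1 + j738·0.02) = 1 + j14.76 → |·| ≈ 14.794, ∠ ≈ 86.12°
pole (1 + j738·1) = 1 + j738 → |·| ≈ 738, ∠ ≈ 89.92°
pole (1 + j738·0.005) = 1 + j3.69 → |·| ≈ 3.8231, ∠ ≈ 74.84°
|H| = 5 · 36.914 · 14.794 / (738 · 3.8231) ≈ 0.96778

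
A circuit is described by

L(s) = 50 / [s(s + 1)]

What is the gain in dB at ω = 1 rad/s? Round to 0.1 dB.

At s = jω = j1:
pole (s+1): 1 + j1 → |·| = √(1²+1²) = √2 ≈ 1.4142, ∠ = arctan(1/1) ≈ 45.00°
pole at origin: |s| = 1, ∠ = 90.00° (in denominator)
|L| = 50 / 1.4142 ≈ 35.356
Gain = 20 log₁₀(35.356) ≈ 30.97 dB

31.0 dB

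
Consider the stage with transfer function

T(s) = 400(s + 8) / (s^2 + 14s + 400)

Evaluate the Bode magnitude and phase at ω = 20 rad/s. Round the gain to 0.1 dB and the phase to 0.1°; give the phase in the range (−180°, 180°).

At s = jω = j20:
zero (s+8): 8 + j20 → |·| = √(8²+20²) = √464 ≈ 21.541, ∠ = arctan(20/8) ≈ 68.20°
quadratic: (j20)² + 14·j20 + 400 = 0 + j280 → |·| ≈ 280, ∠ ≈ 90.00°
|T| = 400 · 21.541 / 280 ≈ 30.773
Gain = 20 log₁₀(30.773) ≈ 29.76 dB
∠T = 68.20° − 90.00° = -21.80°

29.8 dB, -21.8°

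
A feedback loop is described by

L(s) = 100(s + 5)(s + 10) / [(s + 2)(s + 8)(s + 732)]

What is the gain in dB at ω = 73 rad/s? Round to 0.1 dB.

-17.3 dB

At s = jω = j73:
zero (s+5): 5 + j73 → |·| = √(5²+73²) = √5354 ≈ 73.171, ∠ = arctan(73/5) ≈ 86.08°
zero (s+10): 10 + j73 → |·| = √(10²+73²) = √5429 ≈ 73.682, ∠ = arctan(73/10) ≈ 82.20°
pole (s+2): 2 + j73 → |·| = √(2²+73²) = √5333 ≈ 73.027, ∠ = arctan(73/2) ≈ 88.43°
pole (s+8): 8 + j73 → |·| = √(8²+73²) = √5393 ≈ 73.437, ∠ = arctan(73/8) ≈ 83.75°
pole (s+732): 732 + j73 → |·| = √(732²+73²) = √541153 ≈ 735.63, ∠ = arctan(73/732) ≈ 5.70°
|L| = 100 · 5391.4 / 3.9451e+06 ≈ 0.13666
Gain = 20 log₁₀(0.13666) ≈ -17.29 dB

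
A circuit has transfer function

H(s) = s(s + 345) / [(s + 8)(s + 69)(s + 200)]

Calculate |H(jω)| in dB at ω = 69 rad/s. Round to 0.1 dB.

At s = jω = j69:
zero (s+345): 345 + j69 → |·| = √(345²+69²) = √123786 ≈ 351.83, ∠ = arctan(69/345) ≈ 11.31°
zero at origin: s = j69 → |·| = 69, ∠ = 90.00°
pole (s+8): 8 + j69 → |·| = √(8²+69²) = √4825 ≈ 69.462, ∠ = arctan(69/8) ≈ 83.39°
pole (s+69): 69 + j69 → |·| = √(69²+69²) = √9522 ≈ 97.581, ∠ = arctan(69/69) ≈ 45.00°
pole (s+200): 200 + j69 → |·| = √(200²+69²) = √44761 ≈ 211.57, ∠ = arctan(69/200) ≈ 19.03°
|H| = 1 · 24276 / 1.4341e+06 ≈ 0.016928
Gain = 20 log₁₀(0.016928) ≈ -35.43 dB

-35.4 dB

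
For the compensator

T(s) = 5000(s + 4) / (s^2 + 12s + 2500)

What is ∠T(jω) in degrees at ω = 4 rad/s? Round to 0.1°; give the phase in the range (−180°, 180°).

At s = jω = j4:
zero (s+4): 4 + j4 → |·| = √(4²+4²) = √32 ≈ 5.6569, ∠ = arctan(4/4) ≈ 45.00°
quadratic: (j4)² + 12·j4 + 2500 = 2484 + j48 → |·| ≈ 2484.5, ∠ ≈ 1.11°
∠T = 45.00° − 1.11° = 43.89°

43.9°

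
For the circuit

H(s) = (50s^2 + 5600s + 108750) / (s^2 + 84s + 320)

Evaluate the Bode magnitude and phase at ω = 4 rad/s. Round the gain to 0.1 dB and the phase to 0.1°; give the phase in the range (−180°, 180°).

Substitute s = j4:
Numerator: 50(j4)^2 + 5600(j4) + 108750 = 107950 + j22400
Denominator: (j4)^2 + 84(j4) + 320 = 304 + j336
|N| = √(107950² + 22400²) ≈ 1.1025e+05, ∠N ≈ 11.72°
|D| = √(304² + 336²) ≈ 453.11, ∠D ≈ 47.86°
|H| = 1.1025e+05 / 453.11 ≈ 243.32
Gain = 20 log₁₀(243.32) ≈ 47.72 dB
∠H = 11.72° − 47.86° = -36.14°

47.7 dB, -36.1°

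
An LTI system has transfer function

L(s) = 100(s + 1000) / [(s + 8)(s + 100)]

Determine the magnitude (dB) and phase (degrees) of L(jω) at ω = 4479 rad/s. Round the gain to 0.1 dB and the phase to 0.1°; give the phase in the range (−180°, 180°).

At s = jω = j4479:
zero (s+1000): 1000 + j4479 → |·| = √(1000²+4479²) = √21061441 ≈ 4589.3, ∠ = arctan(4479/1000) ≈ 77.41°
pole (s+8): 8 + j4479 → |·| = √(8²+4479²) = √20061505 ≈ 4479, ∠ = arctan(4479/8) ≈ 89.90°
pole (s+100): 100 + j4479 → |·| = √(100²+4479²) = √20071441 ≈ 4480.1, ∠ = arctan(4479/100) ≈ 88.72°
|L| = 100 · 4589.3 / 2.0066e+07 ≈ 0.022871
Gain = 20 log₁₀(0.022871) ≈ -32.81 dB
∠L = 77.41° − 178.62° = -101.21°

-32.8 dB, -101.2°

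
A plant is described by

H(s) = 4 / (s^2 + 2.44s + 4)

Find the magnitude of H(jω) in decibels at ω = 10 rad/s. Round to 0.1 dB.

At s = jω = j10:
quadratic: (j10)² + 2.44·j10 + 4 = -96 + j24.4 → |·| ≈ 99.052, ∠ ≈ 165.74°
|H| = 4 / 99.052 ≈ 0.040383
Gain = 20 log₁₀(0.040383) ≈ -27.88 dB

-27.9 dB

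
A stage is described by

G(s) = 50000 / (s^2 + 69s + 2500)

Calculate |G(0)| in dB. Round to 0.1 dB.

G(0) = 50000 / 2500 = 20
20 log₁₀(20) ≈ 26.02 dB

26.0 dB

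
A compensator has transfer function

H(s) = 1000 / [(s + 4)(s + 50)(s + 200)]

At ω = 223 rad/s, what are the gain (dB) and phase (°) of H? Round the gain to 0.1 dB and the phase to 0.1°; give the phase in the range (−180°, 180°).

-83.7 dB, 145.6°

At s = jω = j223:
pole (s+4): 4 + j223 → |·| = √(4²+223²) = √49745 ≈ 223.04, ∠ = arctan(223/4) ≈ 88.97°
pole (s+50): 50 + j223 → |·| = √(50²+223²) = √52229 ≈ 228.54, ∠ = arctan(223/50) ≈ 77.36°
pole (s+200): 200 + j223 → |·| = √(200²+223²) = √89729 ≈ 299.55, ∠ = arctan(223/200) ≈ 48.11°
|H| = 1000 / 1.5269e+07 ≈ 6.5492e-05
Gain = 20 log₁₀(6.5492e-05) ≈ -83.68 dB
∠H = 0.00° − 214.44° = -214.44° ≡ 145.56° (principal value)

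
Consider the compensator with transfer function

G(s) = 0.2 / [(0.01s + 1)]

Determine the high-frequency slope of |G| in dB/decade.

Each pole contributes −20 dB/decade at high frequency; each zero contributes +20 dB/decade.
Net: 0 zero(s) − 1 pole(s) → -20 dB/decade.

-20 dB/decade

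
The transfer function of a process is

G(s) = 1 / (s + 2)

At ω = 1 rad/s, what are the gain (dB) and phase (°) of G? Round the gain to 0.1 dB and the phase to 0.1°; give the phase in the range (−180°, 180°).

At s = jω = j1:
pole (s+2): 2 + j1 → |·| = √(2²+1²) = √5 ≈ 2.2361, ∠ = arctan(1/2) ≈ 26.57°
|G| = 1 / 2.2361 ≈ 0.44721
Gain = 20 log₁₀(0.44721) ≈ -6.99 dB
∠G = 0.00° − 26.57° = -26.57°

-7.0 dB, -26.6°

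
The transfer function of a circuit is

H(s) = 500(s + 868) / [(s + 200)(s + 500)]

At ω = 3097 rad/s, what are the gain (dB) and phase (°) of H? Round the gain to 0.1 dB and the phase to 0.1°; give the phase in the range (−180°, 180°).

At s = jω = j3097:
zero (s+868): 868 + j3097 → |·| = √(868²+3097²) = √10344833 ≈ 3216.3, ∠ = arctan(3097/868) ≈ 74.34°
pole (s+200): 200 + j3097 → |·| = √(200²+3097²) = √9631409 ≈ 3103.5, ∠ = arctan(3097/200) ≈ 86.31°
pole (s+500): 500 + j3097 → |·| = √(500²+3097²) = √9841409 ≈ 3137.1, ∠ = arctan(3097/500) ≈ 80.83°
|H| = 500 · 3216.3 / 9.736e+06 ≈ 0.16518
Gain = 20 log₁₀(0.16518) ≈ -15.64 dB
∠H = 74.34° − 167.14° = -92.80°

-15.6 dB, -92.8°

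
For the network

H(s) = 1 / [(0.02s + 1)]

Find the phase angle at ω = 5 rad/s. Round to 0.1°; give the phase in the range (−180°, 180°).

At ω = 5 rad/s:
pole (1 + j5·0.02) = 1 + j0.1 → |·| ≈ 1.005, ∠ ≈ 5.71°
∠H = (0°) − (5.71°) = -5.71°

-5.7°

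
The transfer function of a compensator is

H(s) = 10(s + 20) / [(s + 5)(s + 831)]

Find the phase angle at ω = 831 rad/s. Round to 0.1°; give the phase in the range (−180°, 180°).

At s = jω = j831:
zero (s+20): 20 + j831 → |·| = √(20²+831²) = √690961 ≈ 831.24, ∠ = arctan(831/20) ≈ 88.62°
pole (s+5): 5 + j831 → |·| = √(5²+831²) = √690586 ≈ 831.02, ∠ = arctan(831/5) ≈ 89.66°
pole (s+831): 831 + j831 → |·| = √(831²+831²) = √1381122 ≈ 1175.2, ∠ = arctan(831/831) ≈ 45.00°
∠H = 88.62° − 134.66° = -46.04°

-46.0°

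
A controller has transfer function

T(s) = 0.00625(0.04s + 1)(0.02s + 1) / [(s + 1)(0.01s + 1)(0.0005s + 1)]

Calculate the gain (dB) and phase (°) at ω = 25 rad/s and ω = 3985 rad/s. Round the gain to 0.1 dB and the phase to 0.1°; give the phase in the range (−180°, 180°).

ω = 25: -68.3 dB, -30.9°; ω = 3985: -73.0 dB, -63.0°

At ω = 25 rad/s:
zero (1 + j25·0.04) = 1 + j1 → |·| ≈ 1.4142, ∠ ≈ 45.00°
zero (1 + j25·0.02) = 1 + j0.5 → |·| ≈ 1.118, ∠ ≈ 26.57°
pole (1 + j25·1) = 1 + j25 → |·| ≈ 25.02, ∠ ≈ 87.71°
pole (1 + j25·0.01) = 1 + j0.25 → |·| ≈ 1.0308, ∠ ≈ 14.04°
pole (1 + j25·0.0005) = 1 + j0.0125 → |·| ≈ 1.0001, ∠ ≈ 0.72°
|T| = 0.00625 · 1.4142 · 1.118 / (25.02 · 1.0308 · 1.0001) ≈ 0.00038311
Gain = 20 log₁₀(0.00038311) ≈ -68.33 dB
∠T = (45.00° + 26.57°) − (87.71° + 14.04° + 0.72°) = -30.90°

At ω = 3985 rad/s:
zero (1 + j3985·0.04) = 1 + j159.4 → |·| ≈ 159.4, ∠ ≈ 89.64°
zero (1 + j3985·0.02) = 1 + j79.7 → |·| ≈ 79.706, ∠ ≈ 89.28°
pole (1 + j3985·1) = 1 + j3985 → |·| ≈ 3985, ∠ ≈ 89.99°
pole (1 + j3985·0.01) = 1 + j39.85 → |·| ≈ 39.863, ∠ ≈ 88.56°
pole (1 + j3985·0.0005) = 1 + j1.9925 → |·| ≈ 2.2294, ∠ ≈ 63.35°
|T| = 0.00625 · 159.4 · 79.706 / (3985 · 39.863 · 2.2294) ≈ 0.00022422
Gain = 20 log₁₀(0.00022422) ≈ -72.99 dB
∠T = (89.64° + 89.28°) − (89.99° + 88.56° + 63.35°) = -62.98°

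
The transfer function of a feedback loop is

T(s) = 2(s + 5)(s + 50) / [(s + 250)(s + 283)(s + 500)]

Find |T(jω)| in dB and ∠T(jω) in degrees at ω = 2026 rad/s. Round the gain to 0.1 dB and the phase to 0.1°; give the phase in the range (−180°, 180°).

-60.5 dB, -62.7°

At s = jω = j2026:
zero (s+5): 5 + j2026 → |·| = √(5²+2026²) = √4104701 ≈ 2026, ∠ = arctan(2026/5) ≈ 89.86°
zero (s+50): 50 + j2026 → |·| = √(50²+2026²) = √4107176 ≈ 2026.6, ∠ = arctan(2026/50) ≈ 88.59°
pole (s+250): 250 + j2026 → |·| = √(250²+2026²) = √4167176 ≈ 2041.4, ∠ = arctan(2026/250) ≈ 82.97°
pole (s+283): 283 + j2026 → |·| = √(283²+2026²) = √4184765 ≈ 2045.7, ∠ = arctan(2026/283) ≈ 82.05°
pole (s+500): 500 + j2026 → |·| = √(500²+2026²) = √4354676 ≈ 2086.8, ∠ = arctan(2026/500) ≈ 76.14°
|T| = 2 · 4.1059e+06 / 8.7147e+09 ≈ 0.00094229
Gain = 20 log₁₀(0.00094229) ≈ -60.52 dB
∠T = 178.45° − 241.16° = -62.71°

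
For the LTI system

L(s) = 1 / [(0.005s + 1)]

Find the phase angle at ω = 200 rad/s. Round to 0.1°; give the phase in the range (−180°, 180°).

-45.0°

At ω = 200 rad/s:
pole (1 + j200·0.005) = 1 + j1 → |·| ≈ 1.4142, ∠ ≈ 45.00°
∠L = (0°) − (45.00°) = -45.00°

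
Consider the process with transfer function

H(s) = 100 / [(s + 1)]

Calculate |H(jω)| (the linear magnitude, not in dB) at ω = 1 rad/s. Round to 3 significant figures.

70.7

At ω = 1 rad/s:
pole (1 + j1·1) = 1 + j1 → |·| ≈ 1.4142, ∠ ≈ 45.00°
|H| = 100 · 1 / (1.4142) ≈ 70.711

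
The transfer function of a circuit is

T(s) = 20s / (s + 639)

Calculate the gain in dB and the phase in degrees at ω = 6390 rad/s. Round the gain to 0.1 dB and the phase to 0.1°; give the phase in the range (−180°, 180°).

26.0 dB, 5.7°

At s = jω = j6390:
zero at origin: s = j6390 → |·| = 6390, ∠ = 90.00°
pole (s+639): 639 + j6390 → |·| = √(639²+6390²) = √41240421 ≈ 6421.9, ∠ = arctan(6390/639) ≈ 84.29°
|T| = 20 · 6390 / 6421.9 ≈ 19.901
Gain = 20 log₁₀(19.901) ≈ 25.98 dB
∠T = 90.00° − 84.29° = 5.71°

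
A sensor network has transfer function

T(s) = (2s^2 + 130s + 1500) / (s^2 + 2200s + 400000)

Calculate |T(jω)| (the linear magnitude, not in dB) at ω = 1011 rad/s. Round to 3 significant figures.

0.886

Substitute s = j1011:
Numerator: 2(j1011)^2 + 130(j1011) + 1500 = -2042742 + j131430
Denominator: (j1011)^2 + 2200(j1011) + 400000 = -622121 + j2224200
|N| = √(2042742² + 131430²) ≈ 2.047e+06, ∠N ≈ 176.32°
|D| = √(622121² + 2224200²) ≈ 2.3096e+06, ∠D ≈ 105.63°
|T| = 2.047e+06 / 2.3096e+06 ≈ 0.8863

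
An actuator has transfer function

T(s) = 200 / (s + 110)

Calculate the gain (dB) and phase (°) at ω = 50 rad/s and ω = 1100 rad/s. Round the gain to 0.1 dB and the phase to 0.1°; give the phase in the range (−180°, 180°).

Substitute s = j50:
Numerator: 200 = 200 + j0
Denominator: (j50) + 110 = 110 + j50
|N| = √(200² + 0²) ≈ 200, ∠N ≈ 0.00°
|D| = √(110² + 50²) ≈ 120.83, ∠D ≈ 24.44°
|T| = 200 / 120.83 ≈ 1.6552
Gain = 20 log₁₀(1.6552) ≈ 4.38 dB
∠T = 0.00° − 24.44° = -24.44°

Substitute s = j1100:
Numerator: 200 = 200 + j0
Denominator: (j1100) + 110 = 110 + j1100
|N| = √(200² + 0²) ≈ 200, ∠N ≈ 0.00°
|D| = √(110² + 1100²) ≈ 1105.5, ∠D ≈ 84.29°
|T| = 200 / 1105.5 ≈ 0.18091
Gain = 20 log₁₀(0.18091) ≈ -14.85 dB
∠T = 0.00° − 84.29° = -84.29°

ω = 50: 4.4 dB, -24.4°; ω = 1100: -14.9 dB, -84.3°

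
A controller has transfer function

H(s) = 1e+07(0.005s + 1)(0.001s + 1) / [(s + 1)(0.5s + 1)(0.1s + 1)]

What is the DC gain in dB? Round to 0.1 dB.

H(0) = 1e+07 · 1 / 1 = 1e+07
20 log₁₀(1e+07) ≈ 140.00 dB

140.0 dB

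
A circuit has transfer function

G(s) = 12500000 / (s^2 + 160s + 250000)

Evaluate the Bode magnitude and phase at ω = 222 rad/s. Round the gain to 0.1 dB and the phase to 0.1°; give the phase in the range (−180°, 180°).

At s = jω = j222:
quadratic: (j222)² + 160·j222 + 250000 = 200716 + j35520 → |·| ≈ 2.0383e+05, ∠ ≈ 10.04°
|G| = 12500000 / 2.0383e+05 ≈ 61.326
Gain = 20 log₁₀(61.326) ≈ 35.75 dB
∠G = 0.00° − 10.04° = -10.04°

35.8 dB, -10.0°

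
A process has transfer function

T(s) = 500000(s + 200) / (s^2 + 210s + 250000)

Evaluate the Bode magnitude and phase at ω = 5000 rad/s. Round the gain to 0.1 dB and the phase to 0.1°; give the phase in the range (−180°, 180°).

At s = jω = j5000:
zero (s+200): 200 + j5000 → |·| = √(200²+5000²) = √25040000 ≈ 5004, ∠ = arctan(5000/200) ≈ 87.71°
quadratic: (j5000)² + 210·j5000 + 250000 = -24750000 + j1050000 → |·| ≈ 2.4772e+07, ∠ ≈ 177.57°
|T| = 500000 · 5004 / 2.4772e+07 ≈ 101
Gain = 20 log₁₀(101) ≈ 40.09 dB
∠T = 87.71° − 177.57° = -89.86°

40.1 dB, -89.9°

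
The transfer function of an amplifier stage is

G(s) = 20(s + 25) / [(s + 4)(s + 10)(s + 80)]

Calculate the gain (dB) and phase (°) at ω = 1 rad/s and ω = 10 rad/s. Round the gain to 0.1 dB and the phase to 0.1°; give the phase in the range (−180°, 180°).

ω = 1: -16.4 dB, -18.2°; ω = 10: -27.2 dB, -98.5°

At s = jω = j1:
zero (s+25): 25 + j1 → |·| = √(25²+1²) = √626 ≈ 25.02, ∠ = arctan(1/25) ≈ 2.29°
pole (s+4): 4 + j1 → |·| = √(4²+1²) = √17 ≈ 4.1231, ∠ = arctan(1/4) ≈ 14.04°
pole (s+10): 10 + j1 → |·| = √(10²+1²) = √101 ≈ 10.05, ∠ = arctan(1/10) ≈ 5.71°
pole (s+80): 80 + j1 → |·| = √(80²+1²) = √6401 ≈ 80.006, ∠ = arctan(1/80) ≈ 0.72°
|G| = 20 · 25.02 / 3315.2 ≈ 0.15094
Gain = 20 log₁₀(0.15094) ≈ -16.42 dB
∠G = 2.29° − 20.47° = -18.18°

At s = jω = j10:
zero (s+25): 25 + j10 → |·| = √(25²+10²) = √725 ≈ 26.926, ∠ = arctan(10/25) ≈ 21.80°
pole (s+4): 4 + j10 → |·| = √(4²+10²) = √116 ≈ 10.77, ∠ = arctan(10/4) ≈ 68.20°
pole (s+10): 10 + j10 → |·| = √(10²+10²) = √200 ≈ 14.142, ∠ = arctan(10/10) ≈ 45.00°
pole (s+80): 80 + j10 → |·| = √(80²+10²) = √6500 ≈ 80.623, ∠ = arctan(10/80) ≈ 7.13°
|G| = 20 · 26.926 / 12280 ≈ 0.043853
Gain = 20 log₁₀(0.043853) ≈ -27.16 dB
∠G = 21.80° − 120.33° = -98.53°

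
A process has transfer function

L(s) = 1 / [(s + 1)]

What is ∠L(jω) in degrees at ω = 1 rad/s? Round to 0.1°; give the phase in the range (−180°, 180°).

-45.0°

At ω = 1 rad/s:
pole (1 + j1·1) = 1 + j1 → |·| ≈ 1.4142, ∠ ≈ 45.00°
∠L = (0°) − (45.00°) = -45.00°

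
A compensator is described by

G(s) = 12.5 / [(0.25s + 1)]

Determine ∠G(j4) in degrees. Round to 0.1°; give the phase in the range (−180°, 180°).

At ω = 4 rad/s:
pole (1 + j4·0.25) = 1 + j1 → |·| ≈ 1.4142, ∠ ≈ 45.00°
∠G = (0°) − (45.00°) = -45.00°

-45.0°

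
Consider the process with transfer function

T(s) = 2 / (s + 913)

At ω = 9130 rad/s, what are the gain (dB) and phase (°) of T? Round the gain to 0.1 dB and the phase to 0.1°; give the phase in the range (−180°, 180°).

Substitute s = j9130:
Numerator: 2 = 2 + j0
Denominator: (j9130) + 913 = 913 + j9130
|N| = √(2² + 0²) ≈ 2, ∠N ≈ 0.00°
|D| = √(913² + 9130²) ≈ 9175.5, ∠D ≈ 84.29°
|T| = 2 / 9175.5 ≈ 0.00021797
Gain = 20 log₁₀(0.00021797) ≈ -73.23 dB
∠T = 0.00° − 84.29° = -84.29°

-73.2 dB, -84.3°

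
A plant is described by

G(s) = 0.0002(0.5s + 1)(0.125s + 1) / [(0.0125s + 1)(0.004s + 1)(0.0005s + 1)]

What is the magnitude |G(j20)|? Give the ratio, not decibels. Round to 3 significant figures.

0.00523

At ω = 20 rad/s:
zero (1 + j20·0.5) = 1 + j10 → |·| ≈ 10.05, ∠ ≈ 84.29°
zero (1 + j20·0.125) = 1 + j2.5 → |·| ≈ 2.6926, ∠ ≈ 68.20°
pole (1 + j20·0.0125) = 1 + j0.25 → |·| ≈ 1.0308, ∠ ≈ 14.04°
pole (1 + j20·0.004) = 1 + j0.08 → |·| ≈ 1.0032, ∠ ≈ 4.57°
pole (1 + j20·0.0005) = 1 + j0.01 → |·| ≈ 1, ∠ ≈ 0.57°
|G| = 0.0002 · 10.05 · 2.6926 / (1.0308 · 1.0032 · 1) ≈ 0.0052337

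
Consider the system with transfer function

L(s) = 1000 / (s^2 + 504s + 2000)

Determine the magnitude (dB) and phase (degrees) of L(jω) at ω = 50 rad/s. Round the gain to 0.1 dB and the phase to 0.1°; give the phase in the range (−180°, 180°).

-28.0 dB, -91.1°

Substitute s = j50:
Numerator: 1000 = 1000 + j0
Denominator: (j50)^2 + 504(j50) + 2000 = -500 + j25200
|N| = √(1000² + 0²) ≈ 1000, ∠N ≈ 0.00°
|D| = √(500² + 25200²) ≈ 25205, ∠D ≈ 91.14°
|L| = 1000 / 25205 ≈ 0.039675
Gain = 20 log₁₀(0.039675) ≈ -28.03 dB
∠L = 0.00° − 91.14° = -91.14°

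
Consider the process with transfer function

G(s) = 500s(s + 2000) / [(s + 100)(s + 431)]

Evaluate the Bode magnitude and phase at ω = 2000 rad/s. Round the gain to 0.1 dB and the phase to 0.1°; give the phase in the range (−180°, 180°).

At s = jω = j2000:
zero (s+2000): 2000 + j2000 → |·| = √(2000²+2000²) = √8000000 ≈ 2828.4, ∠ = arctan(2000/2000) ≈ 45.00°
zero at origin: s = j2000 → |·| = 2000, ∠ = 90.00°
pole (s+100): 100 + j2000 → |·| = √(100²+2000²) = √4010000 ≈ 2002.5, ∠ = arctan(2000/100) ≈ 87.14°
pole (s+431): 431 + j2000 → |·| = √(431²+2000²) = √4185761 ≈ 2045.9, ∠ = arctan(2000/431) ≈ 77.84°
|G| = 500 · 5.6568e+06 / 4.0969e+06 ≈ 690.38
Gain = 20 log₁₀(690.38) ≈ 56.78 dB
∠G = 135.00° − 164.98° = -29.98°

56.8 dB, -30.0°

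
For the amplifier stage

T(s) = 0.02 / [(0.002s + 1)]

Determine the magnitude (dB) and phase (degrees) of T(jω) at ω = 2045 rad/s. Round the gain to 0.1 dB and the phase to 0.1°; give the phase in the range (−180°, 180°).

-46.5 dB, -76.3°

At ω = 2045 rad/s:
pole (1 + j2045·0.002) = 1 + j4.09 → |·| ≈ 4.2105, ∠ ≈ 76.26°
|T| = 0.02 · 1 / (4.2105) ≈ 0.00475
Gain = 20 log₁₀(0.00475) ≈ -46.47 dB
∠T = (0°) − (76.26°) = -76.26°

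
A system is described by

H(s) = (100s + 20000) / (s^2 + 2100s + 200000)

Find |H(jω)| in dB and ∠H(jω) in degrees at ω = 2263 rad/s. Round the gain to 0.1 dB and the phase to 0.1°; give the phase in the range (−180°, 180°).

Substitute s = j2263:
Numerator: 100(j2263) + 20000 = 20000 + j226300
Denominator: (j2263)^2 + 2100(j2263) + 200000 = -4921169 + j4752300
|N| = √(20000² + 226300²) ≈ 2.2718e+05, ∠N ≈ 84.95°
|D| = √(4921169² + 4752300²) ≈ 6.8412e+06, ∠D ≈ 136.00°
|H| = 2.2718e+05 / 6.8412e+06 ≈ 0.033208
Gain = 20 log₁₀(0.033208) ≈ -29.58 dB
∠H = 84.95° − 136.00° = -51.05°

-29.6 dB, -51.1°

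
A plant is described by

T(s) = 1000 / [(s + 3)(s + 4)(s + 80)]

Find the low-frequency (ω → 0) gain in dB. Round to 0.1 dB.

0.4 dB

T(0) = 1000 / (3·4·80) ≈ 1.0417
20 log₁₀(1.0417) ≈ 0.35 dB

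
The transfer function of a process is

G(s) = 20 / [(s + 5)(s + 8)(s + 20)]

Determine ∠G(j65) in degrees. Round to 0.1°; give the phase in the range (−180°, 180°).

At s = jω = j65:
pole (s+5): 5 + j65 → |·| = √(5²+65²) = √4250 ≈ 65.192, ∠ = arctan(65/5) ≈ 85.60°
pole (s+8): 8 + j65 → |·| = √(8²+65²) = √4289 ≈ 65.49, ∠ = arctan(65/8) ≈ 82.98°
pole (s+20): 20 + j65 → |·| = √(20²+65²) = √4625 ≈ 68.007, ∠ = arctan(65/20) ≈ 72.90°
∠G = 0.00° − 241.48° = -241.48° ≡ 118.52° (principal value)

118.5°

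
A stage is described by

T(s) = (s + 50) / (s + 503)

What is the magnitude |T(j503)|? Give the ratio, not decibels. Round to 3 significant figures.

At s = jω = j503:
zero (s+50): 50 + j503 → |·| = √(50²+503²) = √255509 ≈ 505.48, ∠ = arctan(503/50) ≈ 84.32°
pole (s+503): 503 + j503 → |·| = √(503²+503²) = √506018 ≈ 711.35, ∠ = arctan(503/503) ≈ 45.00°
|T| = 1 · 505.48 / 711.35 ≈ 0.71059

0.711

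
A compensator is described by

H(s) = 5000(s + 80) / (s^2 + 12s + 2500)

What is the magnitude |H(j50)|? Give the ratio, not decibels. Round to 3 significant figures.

At s = jω = j50:
zero (s+80): 80 + j50 → |·| = √(80²+50²) = √8900 ≈ 94.34, ∠ = arctan(50/80) ≈ 32.01°
quadratic: (j50)² + 12·j50 + 2500 = 0 + j600 → |·| ≈ 600, ∠ ≈ 90.00°
|H| = 5000 · 94.34 / 600 ≈ 786.17

786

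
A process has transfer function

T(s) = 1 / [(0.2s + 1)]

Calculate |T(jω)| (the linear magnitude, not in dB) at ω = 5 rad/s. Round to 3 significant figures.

At ω = 5 rad/s:
pole (1 + j5·0.2) = 1 + j1 → |·| ≈ 1.4142, ∠ ≈ 45.00°
|T| = 1 · 1 / (1.4142) ≈ 0.70711

0.707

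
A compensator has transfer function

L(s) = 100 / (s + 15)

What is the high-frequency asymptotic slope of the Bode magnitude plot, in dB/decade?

-20 dB/decade

Each pole contributes −20 dB/decade at high frequency; each zero contributes +20 dB/decade.
Net: 0 zero(s) − 1 pole(s) → -20 dB/decade.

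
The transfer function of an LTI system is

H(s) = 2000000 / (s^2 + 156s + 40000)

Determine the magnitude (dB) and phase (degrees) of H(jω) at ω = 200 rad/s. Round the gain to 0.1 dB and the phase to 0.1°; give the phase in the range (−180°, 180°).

At s = jω = j200:
quadratic: (j200)² + 156·j200 + 40000 = 0 + j31200 → |·| ≈ 31200, ∠ ≈ 90.00°
|H| = 2000000 / 31200 ≈ 64.103
Gain = 20 log₁₀(64.103) ≈ 36.14 dB
∠H = 0.00° − 90.00° = -90.00°

36.1 dB, -90.0°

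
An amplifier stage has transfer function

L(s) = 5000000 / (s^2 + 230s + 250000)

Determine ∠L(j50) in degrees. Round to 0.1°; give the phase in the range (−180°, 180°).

-2.7°

At s = jω = j50:
quadratic: (j50)² + 230·j50 + 250000 = 247500 + j11500 → |·| ≈ 2.4777e+05, ∠ ≈ 2.66°
∠L = 0.00° − 2.66° = -2.66°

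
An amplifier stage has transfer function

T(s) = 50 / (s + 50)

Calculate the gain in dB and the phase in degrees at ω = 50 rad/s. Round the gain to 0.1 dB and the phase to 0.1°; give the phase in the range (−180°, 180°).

-3.0 dB, -45.0°

Substitute s = j50:
Numerator: 50 = 50 + j0
Denominator: (j50) + 50 = 50 + j50
|N| = √(50² + 0²) ≈ 50, ∠N ≈ 0.00°
|D| = √(50² + 50²) ≈ 70.711, ∠D ≈ 45.00°
|T| = 50 / 70.711 ≈ 0.7071
Gain = 20 log₁₀(0.7071) ≈ -3.01 dB
∠T = 0.00° − 45.00° = -45.00°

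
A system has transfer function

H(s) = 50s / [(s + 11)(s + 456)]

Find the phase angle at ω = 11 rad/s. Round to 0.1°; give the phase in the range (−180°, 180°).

At s = jω = j11:
zero at origin: s = j11 → |·| = 11, ∠ = 90.00°
pole (s+11): 11 + j11 → |·| = √(11²+11²) = √242 ≈ 15.556, ∠ = arctan(11/11) ≈ 45.00°
pole (s+456): 456 + j11 → |·| = √(456²+11²) = √208057 ≈ 456.13, ∠ = arctan(11/456) ≈ 1.38°
∠H = 90.00° − 46.38° = 43.62°

43.6°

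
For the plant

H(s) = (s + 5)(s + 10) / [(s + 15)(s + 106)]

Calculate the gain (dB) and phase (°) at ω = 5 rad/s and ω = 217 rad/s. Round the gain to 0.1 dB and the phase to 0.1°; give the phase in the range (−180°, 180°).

ω = 5: -26.5 dB, 50.4°; ω = 217: -0.9 dB, 26.0°

At s = jω = j5:
zero (s+5): 5 + j5 → |·| = √(5²+5²) = √50 ≈ 7.0711, ∠ = arctan(5/5) ≈ 45.00°
zero (s+10): 10 + j5 → |·| = √(10²+5²) = √125 ≈ 11.18, ∠ = arctan(5/10) ≈ 26.57°
pole (s+15): 15 + j5 → |·| = √(15²+5²) = √250 ≈ 15.811, ∠ = arctan(5/15) ≈ 18.43°
pole (s+106): 106 + j5 → |·| = √(106²+5²) = √11261 ≈ 106.12, ∠ = arctan(5/106) ≈ 2.70°
|H| = 1 · 79.055 / 1677.9 ≈ 0.047115
Gain = 20 log₁₀(0.047115) ≈ -26.54 dB
∠H = 71.57° − 21.13° = 50.44°

At s = jω = j217:
zero (s+5): 5 + j217 → |·| = √(5²+217²) = √47114 ≈ 217.06, ∠ = arctan(217/5) ≈ 88.68°
zero (s+10): 10 + j217 → |·| = √(10²+217²) = √47189 ≈ 217.23, ∠ = arctan(217/10) ≈ 87.36°
pole (s+15): 15 + j217 → |·| = √(15²+217²) = √47314 ≈ 217.52, ∠ = arctan(217/15) ≈ 86.05°
pole (s+106): 106 + j217 → |·| = √(106²+217²) = √58325 ≈ 241.51, ∠ = arctan(217/106) ≈ 63.97°
|H| = 1 · 47152 / 52533 ≈ 0.89757
Gain = 20 log₁₀(0.89757) ≈ -0.94 dB
∠H = 176.04° − 150.02° = 26.02°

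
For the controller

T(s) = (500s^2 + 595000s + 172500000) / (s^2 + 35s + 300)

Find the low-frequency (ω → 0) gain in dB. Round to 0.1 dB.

115.2 dB

T(0) = 172500000 / 300 = 5.75e+05
20 log₁₀(5.75e+05) ≈ 115.19 dB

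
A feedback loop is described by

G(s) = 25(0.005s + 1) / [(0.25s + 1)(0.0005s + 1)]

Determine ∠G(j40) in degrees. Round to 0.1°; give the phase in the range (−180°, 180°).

-74.1°

At ω = 40 rad/s:
zero (1 + j40·0.005) = 1 + j0.2 → |·| ≈ 1.0198, ∠ ≈ 11.31°
pole (1 + j40·0.25) = 1 + j10 → |·| ≈ 10.05, ∠ ≈ 84.29°
pole (1 + j40·0.0005) = 1 + j0.02 → |·| ≈ 1.0002, ∠ ≈ 1.15°
∠G = (11.31°) − (84.29° + 1.15°) = -74.13°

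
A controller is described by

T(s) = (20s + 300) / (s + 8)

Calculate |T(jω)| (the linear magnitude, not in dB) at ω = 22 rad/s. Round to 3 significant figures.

22.7

Substitute s = j22:
Numerator: 20(j22) + 300 = 300 + j440
Denominator: (j22) + 8 = 8 + j22
|N| = √(300² + 440²) ≈ 532.54, ∠N ≈ 55.71°
|D| = √(8² + 22²) ≈ 23.409, ∠D ≈ 70.02°
|T| = 532.54 / 23.409 ≈ 22.749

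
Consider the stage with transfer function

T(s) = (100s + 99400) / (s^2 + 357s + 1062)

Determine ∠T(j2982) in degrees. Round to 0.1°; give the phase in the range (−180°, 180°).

Substitute s = j2982:
Numerator: 100(j2982) + 99400 = 99400 + j298200
Denominator: (j2982)^2 + 357(j2982) + 1062 = -8891262 + j1064574
|N| = √(99400² + 298200²) ≈ 3.1433e+05, ∠N ≈ 71.57°
|D| = √(8891262² + 1064574²) ≈ 8.9548e+06, ∠D ≈ 173.17°
∠T = 71.57° − 173.17° = -101.60°

-101.6°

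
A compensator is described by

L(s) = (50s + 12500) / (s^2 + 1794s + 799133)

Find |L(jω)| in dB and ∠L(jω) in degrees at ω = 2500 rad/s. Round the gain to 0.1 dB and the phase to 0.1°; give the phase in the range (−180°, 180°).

-35.0 dB, -56.3°

Substitute s = j2500:
Numerator: 50(j2500) + 12500 = 12500 + j125000
Denominator: (j2500)^2 + 1794(j2500) + 799133 = -5450867 + j4485000
|N| = √(12500² + 125000²) ≈ 1.2562e+05, ∠N ≈ 84.29°
|D| = √(5450867² + 4485000²) ≈ 7.0588e+06, ∠D ≈ 140.55°
|L| = 1.2562e+05 / 7.0588e+06 ≈ 0.017796
Gain = 20 log₁₀(0.017796) ≈ -34.99 dB
∠L = 84.29° − 140.55° = -56.26°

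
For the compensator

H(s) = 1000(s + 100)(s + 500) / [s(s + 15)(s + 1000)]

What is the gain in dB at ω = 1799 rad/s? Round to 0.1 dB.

At s = jω = j1799:
zero (s+100): 100 + j1799 → |·| = √(100²+1799²) = √3246401 ≈ 1801.8, ∠ = arctan(1799/100) ≈ 86.82°
zero (s+500): 500 + j1799 → |·| = √(500²+1799²) = √3486401 ≈ 1867.2, ∠ = arctan(1799/500) ≈ 74.47°
pole (s+15): 15 + j1799 → |·| = √(15²+1799²) = √3236626 ≈ 1799.1, ∠ = arctan(1799/15) ≈ 89.52°
pole (s+1000): 1000 + j1799 → |·| = √(1000²+1799²) = √4236401 ≈ 2058.3, ∠ = arctan(1799/1000) ≈ 60.93°
pole at origin: |s| = 1799, ∠ = 90.00° (in denominator)
|H| = 1000 · 3.3643e+06 / 6.6619e+09 ≈ 0.50501
Gain = 20 log₁₀(0.50501) ≈ -5.93 dB

-5.9 dB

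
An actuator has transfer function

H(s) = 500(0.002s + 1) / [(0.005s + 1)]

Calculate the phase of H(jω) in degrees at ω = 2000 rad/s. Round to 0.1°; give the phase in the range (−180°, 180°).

At ω = 2000 rad/s:
zero (1 + j2000·0.002) = 1 + j4 → |·| ≈ 4.1231, ∠ ≈ 75.96°
pole (1 + j2000·0.005) = 1 + j10 → |·| ≈ 10.05, ∠ ≈ 84.29°
∠H = (75.96°) − (84.29°) = -8.33°

-8.3°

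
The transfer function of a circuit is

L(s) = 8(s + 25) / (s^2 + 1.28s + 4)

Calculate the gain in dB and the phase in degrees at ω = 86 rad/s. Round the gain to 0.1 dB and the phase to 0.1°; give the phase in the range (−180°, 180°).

At s = jω = j86:
zero (s+25): 25 + j86 → |·| = √(25²+86²) = √8021 ≈ 89.56, ∠ = arctan(86/25) ≈ 73.79°
quadratic: (j86)² + 1.28·j86 + 4 = -7392 + j110.08 → |·| ≈ 7392.8, ∠ ≈ 179.15°
|L| = 8 · 89.56 / 7392.8 ≈ 0.096916
Gain = 20 log₁₀(0.096916) ≈ -20.27 dB
∠L = 73.79° − 179.15° = -105.36°

-20.3 dB, -105.4°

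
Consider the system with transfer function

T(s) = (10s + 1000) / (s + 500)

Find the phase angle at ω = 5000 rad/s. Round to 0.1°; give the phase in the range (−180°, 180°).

4.6°

Substitute s = j5000:
Numerator: 10(j5000) + 1000 = 1000 + j50000
Denominator: (j5000) + 500 = 500 + j5000
|N| = √(1000² + 50000²) ≈ 50010, ∠N ≈ 88.85°
|D| = √(500² + 5000²) ≈ 5024.9, ∠D ≈ 84.29°
∠T = 88.85° − 84.29° = 4.56°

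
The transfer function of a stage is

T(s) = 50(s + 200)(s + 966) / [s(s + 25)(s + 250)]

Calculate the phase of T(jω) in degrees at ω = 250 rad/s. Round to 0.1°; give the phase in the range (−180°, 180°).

-153.4°

At s = jω = j250:
zero (s+200): 200 + j250 → |·| = √(200²+250²) = √102500 ≈ 320.16, ∠ = arctan(250/200) ≈ 51.34°
zero (s+966): 966 + j250 → |·| = √(966²+250²) = √995656 ≈ 997.83, ∠ = arctan(250/966) ≈ 14.51°
pole (s+25): 25 + j250 → |·| = √(25²+250²) = √63125 ≈ 251.25, ∠ = arctan(250/25) ≈ 84.29°
pole (s+250): 250 + j250 → |·| = √(250²+250²) = √125000 ≈ 353.55, ∠ = arctan(250/250) ≈ 45.00°
pole at origin: |s| = 250, ∠ = 90.00° (in denominator)
∠T = 65.85° − 219.29° = -153.44°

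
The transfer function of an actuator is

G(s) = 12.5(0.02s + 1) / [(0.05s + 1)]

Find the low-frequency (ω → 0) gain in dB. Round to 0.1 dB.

21.9 dB

G(0) = 12.5 · 1 / 1 = 12.5
20 log₁₀(12.5) ≈ 21.94 dB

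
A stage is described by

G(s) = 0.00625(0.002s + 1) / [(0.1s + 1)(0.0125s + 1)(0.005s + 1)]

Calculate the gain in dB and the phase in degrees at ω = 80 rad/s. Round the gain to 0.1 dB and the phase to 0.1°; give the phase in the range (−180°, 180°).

At ω = 80 rad/s:
zero (1 + j80·0.002) = 1 + j0.16 → |·| ≈ 1.0127, ∠ ≈ 9.09°
pole (1 + j80·0.1) = 1 + j8 → |·| ≈ 8.0623, ∠ ≈ 82.87°
pole (1 + j80·0.0125) = 1 + j1 → |·| ≈ 1.4142, ∠ ≈ 45.00°
pole (1 + j80·0.005) = 1 + j0.4 → |·| ≈ 1.077, ∠ ≈ 21.80°
|G| = 0.00625 · 1.0127 / (8.0623 · 1.4142 · 1.077) ≈ 0.00051544
Gain = 20 log₁₀(0.00051544) ≈ -65.76 dB
∠G = (9.09°) − (82.87° + 45.00° + 21.80°) = -140.58°

-65.8 dB, -140.6°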